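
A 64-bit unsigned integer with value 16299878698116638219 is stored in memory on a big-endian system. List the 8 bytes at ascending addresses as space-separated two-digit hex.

16299878698116638219 in hexadecimal, padded to 64 bits, is 0xE234CD50C332E60B.
Split into bytes (most-significant first): E2 34 CD 50 C3 32 E6 0B.
Big-endian stores the most-significant byte at the lowest address.
So the memory order matches the most-significant-first order: E2 34 CD 50 C3 32 E6 0B.

E2 34 CD 50 C3 32 E6 0B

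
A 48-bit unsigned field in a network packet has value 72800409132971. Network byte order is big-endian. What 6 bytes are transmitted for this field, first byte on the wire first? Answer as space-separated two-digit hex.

42 36 2A 86 9F AB

72800409132971 in hexadecimal, padded to 48 bits, is 0x42362A869FAB.
Split into bytes (most-significant first): 42 36 2A 86 9F AB.
In big-endian order the high byte comes first in memory.
So the memory order matches the most-significant-first order: 42 36 2A 86 9F AB.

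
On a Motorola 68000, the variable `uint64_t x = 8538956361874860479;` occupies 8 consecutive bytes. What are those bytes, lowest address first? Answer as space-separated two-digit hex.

76 80 77 91 DE 1C E9 BF

8538956361874860479 in hexadecimal, padded to 64 bits, is 0x76807791DE1CE9BF.
Split into bytes (most-significant first): 76 80 77 91 DE 1C E9 BF.
In big-endian order the high byte comes first in memory.
So the memory order matches the most-significant-first order: 76 80 77 91 DE 1C E9 BF.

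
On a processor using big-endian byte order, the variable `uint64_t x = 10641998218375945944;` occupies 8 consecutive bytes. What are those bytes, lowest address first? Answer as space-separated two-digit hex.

10641998218375945944 in hexadecimal, padded to 64 bits, is 0x93AFF8FEF2A35ED8.
Split into bytes (most-significant first): 93 AF F8 FE F2 A3 5E D8.
In big-endian order the high byte comes first in memory.
So the memory order matches the most-significant-first order: 93 AF F8 FE F2 A3 5E D8.

93 AF F8 FE F2 A3 5E D8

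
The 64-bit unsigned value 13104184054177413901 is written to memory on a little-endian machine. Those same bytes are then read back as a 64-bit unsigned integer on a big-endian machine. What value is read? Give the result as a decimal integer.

13104184054177413901 in 64-bit hexadecimal is 0xB5DB69F7E4953B0D.
Stored little-endian, the bytes at ascending addresses are 0D 3B 95 E4 F7 69 DB B5.
Read back as big-endian, the last byte is least significant, giving 0x0D3B95E4F769DBB5.
0x0D3B95E4F769DBB5 = 953520556754983861.

953520556754983861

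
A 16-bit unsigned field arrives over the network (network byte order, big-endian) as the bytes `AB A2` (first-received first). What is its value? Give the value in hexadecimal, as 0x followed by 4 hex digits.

In big-endian order the high byte comes first in memory.
The bytes are already most-significant first: 0xABA2.

0xABA2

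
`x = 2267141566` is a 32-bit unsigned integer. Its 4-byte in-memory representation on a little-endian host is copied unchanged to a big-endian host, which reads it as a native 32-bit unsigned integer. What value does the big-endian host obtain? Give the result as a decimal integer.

2267141566 in 32-bit hexadecimal is 0x8721D5BE.
Stored little-endian, the bytes at ascending addresses are BE D5 21 87.
Read back as big-endian, the last byte is least significant, giving 0xBED52187.
0xBED52187 = 3201638791.

3201638791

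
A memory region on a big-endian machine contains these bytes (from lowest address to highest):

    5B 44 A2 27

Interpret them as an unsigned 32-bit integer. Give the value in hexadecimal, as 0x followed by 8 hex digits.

Big-endian: lowest address holds the most-significant byte.
The bytes are already most-significant first: 0x5B44A227.

0x5B44A227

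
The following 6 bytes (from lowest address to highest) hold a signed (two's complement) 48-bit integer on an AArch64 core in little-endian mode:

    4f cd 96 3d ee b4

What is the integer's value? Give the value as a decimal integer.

-82539648201393

Little-endian stores the least-significant byte at the lowest address.
Reassemble most-significant byte first: B4 EE 3D 96 CD 4F → 0xB4EE3D96CD4F.
Top bit is set, so as a signed 48-bit value this is 0xB4EE3D96CD4F − 2^48 = -82539648201393.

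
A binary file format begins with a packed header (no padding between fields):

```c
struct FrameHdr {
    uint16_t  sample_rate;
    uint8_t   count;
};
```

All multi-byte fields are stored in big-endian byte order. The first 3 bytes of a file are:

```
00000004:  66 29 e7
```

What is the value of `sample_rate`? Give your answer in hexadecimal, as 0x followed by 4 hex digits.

0x6629

`sample_rate` is the first field, at byte offset 0, occupying 2 bytes.
Bytes at offsets 0..1: 66 29.
In big-endian order the high byte comes first in memory.
The bytes are already most-significant first: 0x6629.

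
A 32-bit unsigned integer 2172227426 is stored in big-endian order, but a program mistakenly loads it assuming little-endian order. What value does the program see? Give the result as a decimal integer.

1653569921

2172227426 in 32-bit hexadecimal is 0x81798F62.
Stored big-endian, the bytes at ascending addresses are 81 79 8F 62.
Read back as little-endian, the first byte is least significant, giving 0x628F7981.
0x628F7981 = 1653569921.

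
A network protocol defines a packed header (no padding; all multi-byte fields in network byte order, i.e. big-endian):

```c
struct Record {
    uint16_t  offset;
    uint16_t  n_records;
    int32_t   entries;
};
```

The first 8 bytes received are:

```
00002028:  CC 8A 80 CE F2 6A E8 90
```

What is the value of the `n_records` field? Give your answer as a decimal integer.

32974

`n_records` follows `offset` (2 bytes), so it starts at byte offset 2 and occupies 2 bytes.
Bytes at offsets 2..3: 80 CE.
Big-endian: lowest address holds the most-significant byte.
The bytes are already most-significant first: 0x80CE.
0x80CE = 32974.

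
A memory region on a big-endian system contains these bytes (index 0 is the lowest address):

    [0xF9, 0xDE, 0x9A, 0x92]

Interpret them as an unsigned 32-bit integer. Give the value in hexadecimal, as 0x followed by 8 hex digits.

In big-endian order the high byte comes first in memory.
The bytes are already most-significant first: 0xF9DE9A92.

0xF9DE9A92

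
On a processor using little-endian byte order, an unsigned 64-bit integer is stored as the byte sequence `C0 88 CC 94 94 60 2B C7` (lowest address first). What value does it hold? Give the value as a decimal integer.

14351670828814076096

Little-endian: lowest address holds the least-significant byte.
Reassemble most-significant byte first: C7 2B 60 94 94 CC 88 C0 → 0xC72B609494CC88C0.
0xC72B609494CC88C0 = 14351670828814076096.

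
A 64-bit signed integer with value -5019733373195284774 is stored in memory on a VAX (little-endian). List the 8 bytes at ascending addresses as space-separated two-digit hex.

Two's complement of -5019733373195284774 in 64 bits: 5019733373195284774 = 0x45A9ACE8407A7126; invert → 0xBA565317BF858ED9; add 1 → 0xBA565317BF858EDA.
Split into bytes (most-significant first): BA 56 53 17 BF 85 8E DA.
In little-endian order the low byte comes first in memory.
So at ascending addresses the bytes are DA 8E 85 BF 17 53 56 BA.

DA 8E 85 BF 17 53 56 BA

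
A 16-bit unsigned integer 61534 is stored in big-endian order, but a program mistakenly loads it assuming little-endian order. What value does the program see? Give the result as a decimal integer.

24304

61534 in 16-bit hexadecimal is 0xF05E.
Stored big-endian, the bytes at ascending addresses are F0 5E.
Read back as little-endian, the first byte is least significant, giving 0x5EF0.
0x5EF0 = 24304.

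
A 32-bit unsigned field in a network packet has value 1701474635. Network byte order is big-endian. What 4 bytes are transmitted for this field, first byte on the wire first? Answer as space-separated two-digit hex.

1701474635 in hexadecimal, padded to 32 bits, is 0x656A714B.
Split into bytes (most-significant first): 65 6A 71 4B.
Big-endian: lowest address holds the most-significant byte.
So the memory order matches the most-significant-first order: 65 6A 71 4B.

65 6A 71 4B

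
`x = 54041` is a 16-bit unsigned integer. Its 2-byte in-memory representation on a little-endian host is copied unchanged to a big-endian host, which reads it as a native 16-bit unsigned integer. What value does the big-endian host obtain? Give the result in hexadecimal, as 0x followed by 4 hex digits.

54041 in 16-bit hexadecimal is 0xD319.
Stored little-endian, the bytes at ascending addresses are 19 D3.
Read back as big-endian, the last byte is least significant, giving 0x19D3.

0x19D3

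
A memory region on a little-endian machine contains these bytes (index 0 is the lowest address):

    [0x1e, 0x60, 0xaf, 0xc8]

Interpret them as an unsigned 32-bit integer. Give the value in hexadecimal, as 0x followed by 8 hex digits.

Little-endian: lowest address holds the least-significant byte.
Reassemble most-significant byte first: C8 AF 60 1E → 0xC8AF601E.

0xC8AF601E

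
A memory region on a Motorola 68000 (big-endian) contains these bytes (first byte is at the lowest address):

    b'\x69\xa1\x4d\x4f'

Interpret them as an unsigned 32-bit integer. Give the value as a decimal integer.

1772178767

Big-endian: lowest address holds the most-significant byte.
The bytes are already most-significant first: 0x69A14D4F.
0x69A14D4F = 1772178767.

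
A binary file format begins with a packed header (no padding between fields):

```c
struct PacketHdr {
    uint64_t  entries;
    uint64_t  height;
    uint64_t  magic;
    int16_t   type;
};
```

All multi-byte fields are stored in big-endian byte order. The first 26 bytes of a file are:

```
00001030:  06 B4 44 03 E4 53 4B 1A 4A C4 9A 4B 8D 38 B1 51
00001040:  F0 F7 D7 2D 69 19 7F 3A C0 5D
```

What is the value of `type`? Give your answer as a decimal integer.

-16291

`type` follows `entries` (8 B), `height` (8 B), `magic` (8 B), so it starts at offset 8 + 8 + 8 = 24 and occupies 2 bytes.
Bytes at offsets 24..25: C0 5D.
Big-endian stores the most-significant byte at the lowest address.
The bytes are already most-significant first: 0xC05D.
Top bit is set, so as a signed 16-bit value this is 0xC05D − 2^16 = -16291.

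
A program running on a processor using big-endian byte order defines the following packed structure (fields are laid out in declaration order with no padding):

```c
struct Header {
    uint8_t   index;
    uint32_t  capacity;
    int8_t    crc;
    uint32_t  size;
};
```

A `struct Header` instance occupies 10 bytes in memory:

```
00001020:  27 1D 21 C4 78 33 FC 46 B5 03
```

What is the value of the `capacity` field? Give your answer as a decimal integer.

488752248

`capacity` follows `index` (1 byte), so it starts at byte offset 1 and occupies 4 bytes.
Bytes at offsets 1..4: 1D 21 C4 78.
In big-endian order the high byte comes first in memory.
The bytes are already most-significant first: 0x1D21C478.
0x1D21C478 = 488752248.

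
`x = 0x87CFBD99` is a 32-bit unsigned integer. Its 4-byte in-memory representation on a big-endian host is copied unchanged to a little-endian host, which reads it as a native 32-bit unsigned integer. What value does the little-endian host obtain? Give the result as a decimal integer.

2579353479

Stored big-endian, the bytes at ascending addresses are 87 CF BD 99.
Read back as little-endian, the first byte is least significant, giving 0x99BDCF87.
0x99BDCF87 = 2579353479.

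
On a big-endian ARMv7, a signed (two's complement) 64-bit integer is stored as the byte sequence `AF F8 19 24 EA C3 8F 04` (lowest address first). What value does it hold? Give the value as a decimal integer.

Big-endian: lowest address holds the most-significant byte.
The bytes are already most-significant first: 0xAFF81924EAC38F04.
Top bit is set, so as a signed 64-bit value this is 0xAFF81924EAC38F04 − 2^64 = -5766831676499718396.

-5766831676499718396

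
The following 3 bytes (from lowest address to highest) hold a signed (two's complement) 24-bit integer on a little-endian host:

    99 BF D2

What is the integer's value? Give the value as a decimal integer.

Little-endian: lowest address holds the least-significant byte.
Reassemble most-significant byte first: D2 BF 99 → 0xD2BF99.
Top bit is set, so as a signed 24-bit value this is 0xD2BF99 − 2^24 = -2965607.

-2965607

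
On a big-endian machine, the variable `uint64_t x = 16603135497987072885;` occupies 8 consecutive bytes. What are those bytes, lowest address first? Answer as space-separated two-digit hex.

E6 6A 2F C4 AB 32 A3 75

16603135497987072885 in hexadecimal, padded to 64 bits, is 0xE66A2FC4AB32A375.
Split into bytes (most-significant first): E6 6A 2F C4 AB 32 A3 75.
Big-endian stores the most-significant byte at the lowest address.
So the memory order matches the most-significant-first order: E6 6A 2F C4 AB 32 A3 75.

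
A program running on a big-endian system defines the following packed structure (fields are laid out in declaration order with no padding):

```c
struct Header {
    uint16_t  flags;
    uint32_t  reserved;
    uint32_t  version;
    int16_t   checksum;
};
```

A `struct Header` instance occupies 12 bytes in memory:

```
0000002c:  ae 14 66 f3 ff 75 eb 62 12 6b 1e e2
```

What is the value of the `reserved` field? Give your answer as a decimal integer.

`reserved` follows `flags` (2 bytes), so it starts at byte offset 2 and occupies 4 bytes.
Bytes at offsets 2..5: 66 F3 FF 75.
In big-endian order the high byte comes first in memory.
The bytes are already most-significant first: 0x66F3FF75.
0x66F3FF75 = 1727266677.

1727266677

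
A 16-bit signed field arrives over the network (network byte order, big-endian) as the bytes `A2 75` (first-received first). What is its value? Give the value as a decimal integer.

In big-endian order the high byte comes first in memory.
The bytes are already most-significant first: 0xA275.
Top bit is set, so as a signed 16-bit value this is 0xA275 − 2^16 = -23947.

-23947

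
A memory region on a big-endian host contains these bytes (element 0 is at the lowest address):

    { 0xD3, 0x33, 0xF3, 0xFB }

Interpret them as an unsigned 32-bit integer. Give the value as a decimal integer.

Big-endian stores the most-significant byte at the lowest address.
The bytes are already most-significant first: 0xD333F3FB.
0xD333F3FB = 3543397371.

3543397371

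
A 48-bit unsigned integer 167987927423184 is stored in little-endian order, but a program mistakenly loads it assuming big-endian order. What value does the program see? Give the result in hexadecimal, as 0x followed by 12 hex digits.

0xD098BDBCC898

167987927423184 in 48-bit hexadecimal is 0x98C8BCBD98D0.
Stored little-endian, the bytes at ascending addresses are D0 98 BD BC C8 98.
Read back as big-endian, the last byte is least significant, giving 0xD098BDBCC898.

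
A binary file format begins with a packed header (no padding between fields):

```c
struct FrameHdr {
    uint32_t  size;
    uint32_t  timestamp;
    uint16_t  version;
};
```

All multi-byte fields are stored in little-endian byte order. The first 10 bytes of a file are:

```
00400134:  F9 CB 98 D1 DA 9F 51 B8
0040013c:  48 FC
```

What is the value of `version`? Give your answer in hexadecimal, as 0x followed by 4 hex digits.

`version` follows `size` (4 B), `timestamp` (4 B), so it starts at offset 4 + 4 = 8 and occupies 2 bytes.
Bytes at offsets 8..9: 48 FC.
In little-endian order the low byte comes first in memory.
Reassemble most-significant byte first: FC 48 → 0xFC48.

0xFC48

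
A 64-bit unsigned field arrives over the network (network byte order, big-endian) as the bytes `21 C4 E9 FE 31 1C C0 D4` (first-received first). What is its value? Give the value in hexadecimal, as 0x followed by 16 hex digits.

0x21C4E9FE311CC0D4

Big-endian stores the most-significant byte at the lowest address.
The bytes are already most-significant first: 0x21C4E9FE311CC0D4.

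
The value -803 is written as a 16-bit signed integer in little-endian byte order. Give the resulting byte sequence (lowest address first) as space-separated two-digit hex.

DD FC

Two's complement of -803 in 16 bits: 803 = 0x0323; invert → 0xFCDC; add 1 → 0xFCDD.
Split into bytes (most-significant first): FC DD.
Little-endian stores the least-significant byte at the lowest address.
So at ascending addresses the bytes are DD FC.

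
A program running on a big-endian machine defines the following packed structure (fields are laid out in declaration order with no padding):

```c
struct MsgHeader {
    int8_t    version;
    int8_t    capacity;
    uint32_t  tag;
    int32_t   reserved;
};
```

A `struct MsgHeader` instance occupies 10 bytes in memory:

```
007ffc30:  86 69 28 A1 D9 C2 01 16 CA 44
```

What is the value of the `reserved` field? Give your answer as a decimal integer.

18270788

`reserved` follows `version` (1 B), `capacity` (1 B), `tag` (4 B), so it starts at offset 1 + 1 + 4 = 6 and occupies 4 bytes.
Bytes at offsets 6..9: 01 16 CA 44.
Big-endian stores the most-significant byte at the lowest address.
The bytes are already most-significant first: 0x0116CA44.
0x0116CA44 = 18270788.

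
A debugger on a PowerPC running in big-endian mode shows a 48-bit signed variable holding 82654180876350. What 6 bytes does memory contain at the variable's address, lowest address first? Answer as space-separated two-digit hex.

4B 2C 6D 17 20 3E

82654180876350 in hexadecimal, padded to 48 bits, is 0x4B2C6D17203E.
Split into bytes (most-significant first): 4B 2C 6D 17 20 3E.
Big-endian: lowest address holds the most-significant byte.
So the memory order matches the most-significant-first order: 4B 2C 6D 17 20 3E.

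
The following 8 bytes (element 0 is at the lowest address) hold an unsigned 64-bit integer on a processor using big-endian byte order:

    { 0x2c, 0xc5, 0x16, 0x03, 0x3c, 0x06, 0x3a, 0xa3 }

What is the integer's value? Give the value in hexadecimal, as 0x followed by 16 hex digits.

In big-endian order the high byte comes first in memory.
The bytes are already most-significant first: 0x2CC516033C063AA3.

0x2CC516033C063AA3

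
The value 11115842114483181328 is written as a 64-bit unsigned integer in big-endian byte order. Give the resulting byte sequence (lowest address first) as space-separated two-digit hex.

9A 43 67 82 45 18 D7 10

11115842114483181328 in hexadecimal, padded to 64 bits, is 0x9A4367824518D710.
Split into bytes (most-significant first): 9A 43 67 82 45 18 D7 10.
Big-endian stores the most-significant byte at the lowest address.
So the memory order matches the most-significant-first order: 9A 43 67 82 45 18 D7 10.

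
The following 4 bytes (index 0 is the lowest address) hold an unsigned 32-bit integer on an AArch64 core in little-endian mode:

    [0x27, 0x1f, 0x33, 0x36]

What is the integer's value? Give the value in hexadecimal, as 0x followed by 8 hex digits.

0x36331F27

Little-endian: lowest address holds the least-significant byte.
Reassemble most-significant byte first: 36 33 1F 27 → 0x36331F27.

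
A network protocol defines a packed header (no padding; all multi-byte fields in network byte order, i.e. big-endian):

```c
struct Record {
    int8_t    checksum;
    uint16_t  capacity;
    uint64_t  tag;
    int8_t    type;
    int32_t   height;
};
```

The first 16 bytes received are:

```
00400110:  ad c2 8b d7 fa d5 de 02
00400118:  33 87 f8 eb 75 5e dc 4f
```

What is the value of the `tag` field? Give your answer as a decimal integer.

`tag` follows `checksum` (1 B), `capacity` (2 B), so it starts at offset 1 + 2 = 3 and occupies 8 bytes.
Bytes at offsets 3..10: D7 FA D5 DE 02 33 87 F8.
In big-endian order the high byte comes first in memory.
The bytes are already most-significant first: 0xD7FAD5DE023387F8.
0xD7FAD5DE023387F8 = 15562986611828557816.

15562986611828557816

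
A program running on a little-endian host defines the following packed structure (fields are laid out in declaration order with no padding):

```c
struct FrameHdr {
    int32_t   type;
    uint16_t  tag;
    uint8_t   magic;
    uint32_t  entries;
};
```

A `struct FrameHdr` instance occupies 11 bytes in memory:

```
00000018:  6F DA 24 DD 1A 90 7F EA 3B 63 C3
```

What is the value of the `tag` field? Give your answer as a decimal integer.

`tag` follows `type` (4 bytes), so it starts at byte offset 4 and occupies 2 bytes.
Bytes at offsets 4..5: 1A 90.
Little-endian stores the least-significant byte at the lowest address.
Reassemble most-significant byte first: 90 1A → 0x901A.
0x901A = 36890.

36890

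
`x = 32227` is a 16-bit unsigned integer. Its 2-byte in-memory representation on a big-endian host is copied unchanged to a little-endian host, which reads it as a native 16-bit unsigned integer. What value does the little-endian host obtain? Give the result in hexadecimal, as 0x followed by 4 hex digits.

32227 in 16-bit hexadecimal is 0x7DE3.
Stored big-endian, the bytes at ascending addresses are 7D E3.
Read back as little-endian, the first byte is least significant, giving 0xE37D.

0xE37D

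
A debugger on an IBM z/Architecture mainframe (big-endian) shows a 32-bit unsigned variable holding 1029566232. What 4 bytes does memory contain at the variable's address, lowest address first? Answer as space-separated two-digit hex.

3D 5D EF 18

1029566232 in hexadecimal, padded to 32 bits, is 0x3D5DEF18.
Split into bytes (most-significant first): 3D 5D EF 18.
In big-endian order the high byte comes first in memory.
So the memory order matches the most-significant-first order: 3D 5D EF 18.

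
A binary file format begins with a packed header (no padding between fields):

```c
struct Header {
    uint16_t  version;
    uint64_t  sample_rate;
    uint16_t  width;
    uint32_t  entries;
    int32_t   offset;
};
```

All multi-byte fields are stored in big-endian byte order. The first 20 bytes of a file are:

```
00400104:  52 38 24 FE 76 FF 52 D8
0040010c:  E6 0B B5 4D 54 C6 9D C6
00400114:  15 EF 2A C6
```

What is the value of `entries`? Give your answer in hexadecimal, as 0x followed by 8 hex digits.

`entries` follows `version` (2 B), `sample_rate` (8 B), `width` (2 B), so it starts at offset 2 + 8 + 2 = 12 and occupies 4 bytes.
Bytes at offsets 12..15: 54 C6 9D C6.
In big-endian order the high byte comes first in memory.
The bytes are already most-significant first: 0x54C69DC6.

0x54C69DC6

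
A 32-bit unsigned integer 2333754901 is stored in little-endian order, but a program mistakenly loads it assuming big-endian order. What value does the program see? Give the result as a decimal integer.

2333754901 in 32-bit hexadecimal is 0x8B1A4615.
Stored little-endian, the bytes at ascending addresses are 15 46 1A 8B.
Read back as big-endian, the last byte is least significant, giving 0x15461A8B.
0x15461A8B = 356915851.

356915851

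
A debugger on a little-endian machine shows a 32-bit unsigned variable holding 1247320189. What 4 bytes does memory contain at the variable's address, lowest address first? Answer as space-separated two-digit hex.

1247320189 in hexadecimal, padded to 32 bits, is 0x4A58987D.
Split into bytes (most-significant first): 4A 58 98 7D.
In little-endian order the low byte comes first in memory.
So at ascending addresses the bytes are 7D 98 58 4A.

7D 98 58 4A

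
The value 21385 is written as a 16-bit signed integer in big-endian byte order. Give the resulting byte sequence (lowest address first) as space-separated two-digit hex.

53 89

21385 in hexadecimal, padded to 16 bits, is 0x5389.
Split into bytes (most-significant first): 53 89.
Big-endian: lowest address holds the most-significant byte.
So the memory order matches the most-significant-first order: 53 89.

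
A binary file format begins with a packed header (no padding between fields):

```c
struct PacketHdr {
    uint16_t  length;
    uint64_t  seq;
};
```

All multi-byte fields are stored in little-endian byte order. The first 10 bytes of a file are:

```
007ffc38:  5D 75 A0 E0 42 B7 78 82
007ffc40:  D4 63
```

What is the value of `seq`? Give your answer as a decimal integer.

7193517959799824544

`seq` follows `length` (2 bytes), so it starts at byte offset 2 and occupies 8 bytes.
Bytes at offsets 2..9: A0 E0 42 B7 78 82 D4 63.
Little-endian stores the least-significant byte at the lowest address.
Reassemble most-significant byte first: 63 D4 82 78 B7 42 E0 A0 → 0x63D48278B742E0A0.
0x63D48278B742E0A0 = 7193517959799824544.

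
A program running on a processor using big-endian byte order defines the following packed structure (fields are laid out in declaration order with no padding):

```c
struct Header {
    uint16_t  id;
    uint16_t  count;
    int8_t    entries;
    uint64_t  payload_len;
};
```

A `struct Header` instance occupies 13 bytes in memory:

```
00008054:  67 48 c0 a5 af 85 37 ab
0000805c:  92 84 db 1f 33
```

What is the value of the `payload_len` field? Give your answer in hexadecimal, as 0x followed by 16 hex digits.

0x8537AB9284DB1F33

`payload_len` follows `id` (2 B), `count` (2 B), `entries` (1 B), so it starts at offset 2 + 2 + 1 = 5 and occupies 8 bytes.
Bytes at offsets 5..12: 85 37 AB 92 84 DB 1F 33.
Big-endian: lowest address holds the most-significant byte.
The bytes are already most-significant first: 0x8537AB9284DB1F33.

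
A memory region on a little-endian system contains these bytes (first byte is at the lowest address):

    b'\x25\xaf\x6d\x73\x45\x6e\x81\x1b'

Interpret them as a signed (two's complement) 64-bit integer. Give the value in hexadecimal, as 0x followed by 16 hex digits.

0x1B816E45736DAF25

Little-endian stores the least-significant byte at the lowest address.
Reassemble most-significant byte first: 1B 81 6E 45 73 6D AF 25 → 0x1B816E45736DAF25.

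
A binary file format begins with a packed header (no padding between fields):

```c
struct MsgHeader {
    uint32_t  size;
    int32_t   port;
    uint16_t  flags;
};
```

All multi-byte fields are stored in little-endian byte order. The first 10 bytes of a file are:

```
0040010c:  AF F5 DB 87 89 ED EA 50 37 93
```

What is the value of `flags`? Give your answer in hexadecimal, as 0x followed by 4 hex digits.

0x9337

`flags` follows `size` (4 B), `port` (4 B), so it starts at offset 4 + 4 = 8 and occupies 2 bytes.
Bytes at offsets 8..9: 37 93.
Little-endian stores the least-significant byte at the lowest address.
Reassemble most-significant byte first: 93 37 → 0x9337.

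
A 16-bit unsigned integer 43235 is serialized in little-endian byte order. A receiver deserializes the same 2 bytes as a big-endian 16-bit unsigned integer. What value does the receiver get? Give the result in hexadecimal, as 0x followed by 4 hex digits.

0xE3A8

43235 in 16-bit hexadecimal is 0xA8E3.
Stored little-endian, the bytes at ascending addresses are E3 A8.
Read back as big-endian, the last byte is least significant, giving 0xE3A8.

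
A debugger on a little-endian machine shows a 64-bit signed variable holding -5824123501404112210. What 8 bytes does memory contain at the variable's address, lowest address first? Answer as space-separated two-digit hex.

AE BA CD 72 88 8E 2C AF

Two's complement of -5824123501404112210 in 64 bits: 5824123501404112210 = 0x50D371778D324552; invert → 0xAF2C8E8872CDBAAD; add 1 → 0xAF2C8E8872CDBAAE.
Split into bytes (most-significant first): AF 2C 8E 88 72 CD BA AE.
Little-endian: lowest address holds the least-significant byte.
So at ascending addresses the bytes are AE BA CD 72 88 8E 2C AF.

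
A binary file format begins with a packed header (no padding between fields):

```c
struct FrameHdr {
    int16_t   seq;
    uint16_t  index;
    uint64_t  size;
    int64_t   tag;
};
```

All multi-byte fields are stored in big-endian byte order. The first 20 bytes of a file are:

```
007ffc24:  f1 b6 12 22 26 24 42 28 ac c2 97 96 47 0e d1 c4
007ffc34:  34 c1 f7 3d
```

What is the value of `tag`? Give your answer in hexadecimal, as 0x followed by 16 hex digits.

0x470ED1C434C1F73D

`tag` follows `seq` (2 B), `index` (2 B), `size` (8 B), so it starts at offset 2 + 2 + 8 = 12 and occupies 8 bytes.
Bytes at offsets 12..19: 47 0E D1 C4 34 C1 F7 3D.
In big-endian order the high byte comes first in memory.
The bytes are already most-significant first: 0x470ED1C434C1F73D.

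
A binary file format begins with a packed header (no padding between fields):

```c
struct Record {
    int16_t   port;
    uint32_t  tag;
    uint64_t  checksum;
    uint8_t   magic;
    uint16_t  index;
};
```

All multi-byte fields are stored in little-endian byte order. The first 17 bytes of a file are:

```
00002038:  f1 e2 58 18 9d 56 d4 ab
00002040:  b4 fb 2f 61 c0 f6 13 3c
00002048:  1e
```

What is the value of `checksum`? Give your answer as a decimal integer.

`checksum` follows `port` (2 B), `tag` (4 B), so it starts at offset 2 + 4 = 6 and occupies 8 bytes.
Bytes at offsets 6..13: D4 AB B4 FB 2F 61 C0 F6.
In little-endian order the low byte comes first in memory.
Reassemble most-significant byte first: F6 C0 61 2F FB B4 AB D4 → 0xF6C0612FFBB4ABD4.
0xF6C0612FFBB4ABD4 = 17780318187572997076.

17780318187572997076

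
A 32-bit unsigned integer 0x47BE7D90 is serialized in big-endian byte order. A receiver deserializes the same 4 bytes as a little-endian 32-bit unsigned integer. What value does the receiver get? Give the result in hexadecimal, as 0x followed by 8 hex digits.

Stored big-endian, the bytes at ascending addresses are 47 BE 7D 90.
Read back as little-endian, the first byte is least significant, giving 0x907DBE47.

0x907DBE47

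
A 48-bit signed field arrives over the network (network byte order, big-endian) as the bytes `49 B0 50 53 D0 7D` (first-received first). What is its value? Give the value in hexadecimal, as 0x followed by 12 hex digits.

0x49B05053D07D

Big-endian: lowest address holds the most-significant byte.
The bytes are already most-significant first: 0x49B05053D07D.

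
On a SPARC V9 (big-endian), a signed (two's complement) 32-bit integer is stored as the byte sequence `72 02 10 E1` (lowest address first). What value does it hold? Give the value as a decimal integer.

1912738017

Big-endian stores the most-significant byte at the lowest address.
The bytes are already most-significant first: 0x720210E1.
0x720210E1 = 1912738017.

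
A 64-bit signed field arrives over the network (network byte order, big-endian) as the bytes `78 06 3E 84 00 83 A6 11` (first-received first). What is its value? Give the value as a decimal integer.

8648668871076849169

Big-endian: lowest address holds the most-significant byte.
The bytes are already most-significant first: 0x78063E840083A611.
0x78063E840083A611 = 8648668871076849169.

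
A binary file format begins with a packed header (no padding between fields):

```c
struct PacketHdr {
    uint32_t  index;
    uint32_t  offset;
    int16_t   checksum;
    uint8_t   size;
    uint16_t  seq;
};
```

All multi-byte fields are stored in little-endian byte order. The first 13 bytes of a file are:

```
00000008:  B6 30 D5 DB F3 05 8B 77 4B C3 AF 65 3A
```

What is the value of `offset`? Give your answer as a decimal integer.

2005599731

`offset` follows `index` (4 bytes), so it starts at byte offset 4 and occupies 4 bytes.
Bytes at offsets 4..7: F3 05 8B 77.
Little-endian stores the least-significant byte at the lowest address.
Reassemble most-significant byte first: 77 8B 05 F3 → 0x778B05F3.
0x778B05F3 = 2005599731.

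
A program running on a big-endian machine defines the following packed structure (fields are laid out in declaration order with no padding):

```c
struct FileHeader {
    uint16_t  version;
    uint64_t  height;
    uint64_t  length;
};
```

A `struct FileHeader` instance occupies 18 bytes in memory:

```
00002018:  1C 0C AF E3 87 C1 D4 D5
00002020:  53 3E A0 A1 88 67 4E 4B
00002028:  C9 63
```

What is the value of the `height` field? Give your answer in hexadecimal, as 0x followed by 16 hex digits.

`height` follows `version` (2 bytes), so it starts at byte offset 2 and occupies 8 bytes.
Bytes at offsets 2..9: AF E3 87 C1 D4 D5 53 3E.
Big-endian: lowest address holds the most-significant byte.
The bytes are already most-significant first: 0xAFE387C1D4D5533E.

0xAFE387C1D4D5533E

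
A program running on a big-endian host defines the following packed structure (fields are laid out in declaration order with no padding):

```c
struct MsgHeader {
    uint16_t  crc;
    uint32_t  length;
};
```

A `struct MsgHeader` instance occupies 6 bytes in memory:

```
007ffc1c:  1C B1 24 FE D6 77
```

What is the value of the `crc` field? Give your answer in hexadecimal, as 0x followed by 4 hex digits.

`crc` is the first field, at byte offset 0, occupying 2 bytes.
Bytes at offsets 0..1: 1C B1.
Big-endian stores the most-significant byte at the lowest address.
The bytes are already most-significant first: 0x1CB1.

0x1CB1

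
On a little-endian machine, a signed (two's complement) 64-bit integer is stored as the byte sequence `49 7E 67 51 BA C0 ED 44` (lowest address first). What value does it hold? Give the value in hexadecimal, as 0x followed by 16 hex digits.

0x44EDC0BA51677E49

In little-endian order the low byte comes first in memory.
Reassemble most-significant byte first: 44 ED C0 BA 51 67 7E 49 → 0x44EDC0BA51677E49.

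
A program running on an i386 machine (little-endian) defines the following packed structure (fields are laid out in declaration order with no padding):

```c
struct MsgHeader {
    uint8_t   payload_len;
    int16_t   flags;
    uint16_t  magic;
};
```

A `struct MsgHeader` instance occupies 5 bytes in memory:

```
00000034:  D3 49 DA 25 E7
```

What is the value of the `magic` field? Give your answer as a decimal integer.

59173

`magic` follows `payload_len` (1 B), `flags` (2 B), so it starts at offset 1 + 2 = 3 and occupies 2 bytes.
Bytes at offsets 3..4: 25 E7.
Little-endian stores the least-significant byte at the lowest address.
Reassemble most-significant byte first: E7 25 → 0xE725.
0xE725 = 59173.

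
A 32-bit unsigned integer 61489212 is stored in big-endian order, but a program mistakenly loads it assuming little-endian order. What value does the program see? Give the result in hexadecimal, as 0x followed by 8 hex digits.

0x3C40AA03

61489212 in 32-bit hexadecimal is 0x03AA403C.
Stored big-endian, the bytes at ascending addresses are 03 AA 40 3C.
Read back as little-endian, the first byte is least significant, giving 0x3C40AA03.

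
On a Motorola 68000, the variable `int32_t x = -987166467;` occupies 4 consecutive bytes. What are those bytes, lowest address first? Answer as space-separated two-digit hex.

Two's complement of -987166467 in 32 bits: 987166467 = 0x3AD6F703; invert → 0xC52908FC; add 1 → 0xC52908FD.
Split into bytes (most-significant first): C5 29 08 FD.
In big-endian order the high byte comes first in memory.
So the memory order matches the most-significant-first order: C5 29 08 FD.

C5 29 08 FD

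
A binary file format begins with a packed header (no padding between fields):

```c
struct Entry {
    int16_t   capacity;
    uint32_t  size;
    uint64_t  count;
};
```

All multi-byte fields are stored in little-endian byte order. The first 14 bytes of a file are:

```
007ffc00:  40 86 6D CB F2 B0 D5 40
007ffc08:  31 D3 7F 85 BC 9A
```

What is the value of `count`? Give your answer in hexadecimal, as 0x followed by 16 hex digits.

0x9ABC857FD33140D5

`count` follows `capacity` (2 B), `size` (4 B), so it starts at offset 2 + 4 = 6 and occupies 8 bytes.
Bytes at offsets 6..13: D5 40 31 D3 7F 85 BC 9A.
Little-endian: lowest address holds the least-significant byte.
Reassemble most-significant byte first: 9A BC 85 7F D3 31 40 D5 → 0x9ABC857FD33140D5.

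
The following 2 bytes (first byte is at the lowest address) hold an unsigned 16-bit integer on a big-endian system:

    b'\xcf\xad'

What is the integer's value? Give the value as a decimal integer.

53165

Big-endian stores the most-significant byte at the lowest address.
The bytes are already most-significant first: 0xCFAD.
0xCFAD = 53165.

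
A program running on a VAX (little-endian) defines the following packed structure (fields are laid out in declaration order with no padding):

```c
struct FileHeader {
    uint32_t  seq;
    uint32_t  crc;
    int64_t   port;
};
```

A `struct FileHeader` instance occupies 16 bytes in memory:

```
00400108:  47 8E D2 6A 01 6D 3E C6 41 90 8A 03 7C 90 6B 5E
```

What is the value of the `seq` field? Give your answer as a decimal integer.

1792183879

`seq` is the first field, at byte offset 0, occupying 4 bytes.
Bytes at offsets 0..3: 47 8E D2 6A.
Little-endian: lowest address holds the least-significant byte.
Reassemble most-significant byte first: 6A D2 8E 47 → 0x6AD28E47.
0x6AD28E47 = 1792183879.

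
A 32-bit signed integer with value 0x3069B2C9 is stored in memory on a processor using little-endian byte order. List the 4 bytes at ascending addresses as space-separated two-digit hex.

C9 B2 69 30

Split into bytes (most-significant first): 30 69 B2 C9.
In little-endian order the low byte comes first in memory.
So at ascending addresses the bytes are C9 B2 69 30.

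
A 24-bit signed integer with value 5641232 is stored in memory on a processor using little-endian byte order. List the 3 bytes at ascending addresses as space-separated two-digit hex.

10 14 56

5641232 in hexadecimal, padded to 24 bits, is 0x561410.
Split into bytes (most-significant first): 56 14 10.
In little-endian order the low byte comes first in memory.
So at ascending addresses the bytes are 10 14 56.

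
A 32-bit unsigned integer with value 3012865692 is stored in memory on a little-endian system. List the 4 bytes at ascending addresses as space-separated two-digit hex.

3012865692 in hexadecimal, padded to 32 bits, is 0xB394AE9C.
Split into bytes (most-significant first): B3 94 AE 9C.
Little-endian stores the least-significant byte at the lowest address.
So at ascending addresses the bytes are 9C AE 94 B3.

9C AE 94 B3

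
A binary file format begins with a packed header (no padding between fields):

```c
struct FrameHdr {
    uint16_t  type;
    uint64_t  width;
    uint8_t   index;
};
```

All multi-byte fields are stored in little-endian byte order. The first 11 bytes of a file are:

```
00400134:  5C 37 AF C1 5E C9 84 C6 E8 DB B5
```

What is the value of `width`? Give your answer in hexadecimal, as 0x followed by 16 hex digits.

0xDBE8C684C95EC1AF

`width` follows `type` (2 bytes), so it starts at byte offset 2 and occupies 8 bytes.
Bytes at offsets 2..9: AF C1 5E C9 84 C6 E8 DB.
Little-endian: lowest address holds the least-significant byte.
Reassemble most-significant byte first: DB E8 C6 84 C9 5E C1 AF → 0xDBE8C684C95EC1AF.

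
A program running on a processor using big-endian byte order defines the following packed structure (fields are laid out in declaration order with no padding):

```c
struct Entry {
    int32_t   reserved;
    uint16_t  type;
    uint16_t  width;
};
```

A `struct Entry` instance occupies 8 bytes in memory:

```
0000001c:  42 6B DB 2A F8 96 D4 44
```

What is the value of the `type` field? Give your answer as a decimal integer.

`type` follows `reserved` (4 bytes), so it starts at byte offset 4 and occupies 2 bytes.
Bytes at offsets 4..5: F8 96.
Big-endian stores the most-significant byte at the lowest address.
The bytes are already most-significant first: 0xF896.
0xF896 = 63638.

63638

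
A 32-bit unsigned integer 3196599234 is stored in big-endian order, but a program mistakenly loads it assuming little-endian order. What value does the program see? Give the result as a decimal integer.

3196599234 in 32-bit hexadecimal is 0xBE883BC2.
Stored big-endian, the bytes at ascending addresses are BE 88 3B C2.
Read back as little-endian, the first byte is least significant, giving 0xC23B88BE.
0xC23B88BE = 3258681534.

3258681534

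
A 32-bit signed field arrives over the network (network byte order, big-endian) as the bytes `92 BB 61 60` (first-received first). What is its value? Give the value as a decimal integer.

-1833213600

In big-endian order the high byte comes first in memory.
The bytes are already most-significant first: 0x92BB6160.
Top bit is set, so as a signed 32-bit value this is 0x92BB6160 − 2^32 = -1833213600.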